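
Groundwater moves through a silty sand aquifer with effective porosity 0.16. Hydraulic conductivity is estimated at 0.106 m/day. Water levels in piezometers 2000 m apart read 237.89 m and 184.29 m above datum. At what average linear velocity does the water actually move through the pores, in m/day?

Hydraulic gradient i = (237.89 − 184.29) / 2000 = 53.6 / 2000 = 0.02680.
Darcy flux q = K · i = 0.1060 × 0.02680 = 0.002841 m/day.
Seepage velocity v = q / n_e = 0.002841 / 0.16 = 0.01775 m/day.

0.0178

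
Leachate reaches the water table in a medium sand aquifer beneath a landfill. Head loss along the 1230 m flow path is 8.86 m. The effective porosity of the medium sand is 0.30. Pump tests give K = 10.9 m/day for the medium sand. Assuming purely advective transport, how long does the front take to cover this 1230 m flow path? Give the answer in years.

Hydraulic gradient i = Δh / L = 8.86 / 1230 = 0.007203.
Darcy flux q = K · i = 10.90 × 0.007203 = 0.07852 m/day.
Seepage velocity v = q / n_e = 0.07852 / 0.30 = 0.2617 m/day.
Travel time t = L / v = 1230 / 0.2617 = 4700 days = 12.87 years.

12.9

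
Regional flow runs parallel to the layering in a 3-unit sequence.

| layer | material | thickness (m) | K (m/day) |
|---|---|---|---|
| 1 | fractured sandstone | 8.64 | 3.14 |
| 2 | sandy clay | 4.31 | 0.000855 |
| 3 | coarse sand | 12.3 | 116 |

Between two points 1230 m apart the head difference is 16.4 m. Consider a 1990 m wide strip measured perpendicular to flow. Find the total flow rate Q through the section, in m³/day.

Flow is parallel to layering, so each bed carries its own Darcy discharge and the transmissivities add.
Σ(K_i·b_i) = 3.14×8.64 + 0.000855×4.31 + 116×12.3 = 1454 m²/day.
Hydraulic gradient i = Δh / L = 16.4 / 1230 = 0.01333.
Q = Σ(K_i·b_i) · W · i = 1454 × 1990 × 0.01333 = 38578 m³/day.

38600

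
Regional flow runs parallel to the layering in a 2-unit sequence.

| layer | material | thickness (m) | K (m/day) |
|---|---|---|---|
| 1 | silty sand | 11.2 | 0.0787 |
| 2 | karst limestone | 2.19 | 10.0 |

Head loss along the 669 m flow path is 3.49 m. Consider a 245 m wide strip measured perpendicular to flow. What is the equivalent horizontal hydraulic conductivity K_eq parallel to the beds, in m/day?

Flow is parallel to layering, so each bed carries its own Darcy discharge and the transmissivities add.
Σ(K_i·b_i) = 0.0787×11.2 + 10.0×2.19 = 22.78 m²/day.
Total thickness b = 13.39 m, so K_eq = Σ(K_i·b_i)/b = 1.701 m/day.

1.70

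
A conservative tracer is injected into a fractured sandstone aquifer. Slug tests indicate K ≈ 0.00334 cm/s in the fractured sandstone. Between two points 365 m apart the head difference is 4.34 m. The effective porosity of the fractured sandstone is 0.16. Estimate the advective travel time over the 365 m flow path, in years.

Convert K: 0.00334 cm/s × 864 = 2.886 m/day.
Hydraulic gradient i = Δh / L = 4.34 / 365 = 0.01189.
Darcy flux q = K · i = 2.886 × 0.01189 = 0.03431 m/day.
Seepage velocity v = q / n_e = 0.03431 / 0.16 = 0.2145 m/day.
Travel time t = L / v = 365 / 0.2145 = 1702 days = 4.660 years.

4.66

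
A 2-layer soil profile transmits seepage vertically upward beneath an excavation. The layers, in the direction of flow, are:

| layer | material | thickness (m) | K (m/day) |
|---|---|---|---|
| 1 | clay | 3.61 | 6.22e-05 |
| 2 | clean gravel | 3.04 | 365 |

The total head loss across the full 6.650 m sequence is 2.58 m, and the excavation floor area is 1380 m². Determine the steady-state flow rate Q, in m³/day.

Flow is perpendicular to layering, so the layers act in series and the equivalent K is the thickness-weighted harmonic mean.
Total thickness L = 3.61 + 3.04 = 6.650 m.
Σ(b_i/K_i) = 3.61/6.22e-05 + 3.04/365 = 58039 d.
K_eq = L / Σ(b_i/K_i) = 6.650 / 58039 = 0.0001146 m/day.
Q = K_eq · A · (Δh/L) = 0.0001146 × 1380 × (2.58/6.650) = 0.06135 m³/day.

0.0613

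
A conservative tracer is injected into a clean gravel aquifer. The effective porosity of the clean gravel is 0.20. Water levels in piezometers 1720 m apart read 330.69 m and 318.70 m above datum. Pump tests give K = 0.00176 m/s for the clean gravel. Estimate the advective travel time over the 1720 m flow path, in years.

0.888

Convert K: 0.00176 m/s × 86400 = 152.1 m/day.
Hydraulic gradient i = (330.69 − 318.70) / 1720 = 11.99 / 1720 = 0.006971.
Darcy flux q = K · i = 152.1 × 0.006971 = 1.060 m/day.
Seepage velocity v = q / n_e = 1.060 / 0.20 = 5.300 m/day.
Travel time t = L / v = 1720 / 5.300 = 324.5 days = 0.8885 years.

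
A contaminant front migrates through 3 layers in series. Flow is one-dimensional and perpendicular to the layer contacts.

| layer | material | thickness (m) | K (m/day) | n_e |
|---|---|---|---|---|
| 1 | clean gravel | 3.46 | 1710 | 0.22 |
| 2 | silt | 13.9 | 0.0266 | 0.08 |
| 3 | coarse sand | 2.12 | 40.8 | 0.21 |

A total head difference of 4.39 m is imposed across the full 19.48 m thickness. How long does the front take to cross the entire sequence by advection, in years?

With flow normal to the layers, continuity requires the same specific discharge q through every layer.
Σ(b_i/K_i) = 3.46/1710 + 13.9/0.0266 + 2.12/40.8 = 522.6 d.
q = Δh / Σ(b_i/K_i) = 4.39 / 522.6 = 0.008400 m/day.
In each layer the seepage velocity is v_i = q/n_i, so the layer transit time is t_i = b_i·n_i / q:
  layer 1 (clean gravel): t_1 = 3.46 × 0.22 / 0.008400 = 90.62 d
  layer 2 (silt): t_2 = 13.9 × 0.08 / 0.008400 = 132.4 d
  layer 3 (coarse sand): t_3 = 2.12 × 0.21 / 0.008400 = 53.00 d
Total t = Σ t_i = 276.0 days = 0.7556 years.

0.756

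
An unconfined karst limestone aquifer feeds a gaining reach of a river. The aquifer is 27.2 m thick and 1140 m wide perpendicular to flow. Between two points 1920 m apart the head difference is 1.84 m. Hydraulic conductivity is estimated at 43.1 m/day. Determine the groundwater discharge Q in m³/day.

Cross-sectional area A = 1140 × 27.2 = 31008 m².
Hydraulic gradient i = Δh / L = 1.84 / 1920 = 0.0009583.
Darcy's law: Q = K · A · i = 43.10 × 31008 × 0.0009583 = 1281 m³/day.

1280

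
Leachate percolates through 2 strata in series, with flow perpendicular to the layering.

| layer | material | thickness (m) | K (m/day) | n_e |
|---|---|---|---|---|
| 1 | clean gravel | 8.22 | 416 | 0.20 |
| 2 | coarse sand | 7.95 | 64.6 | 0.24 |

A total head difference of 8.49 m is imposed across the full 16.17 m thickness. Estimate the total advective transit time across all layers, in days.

0.0598

With flow normal to the layers, continuity requires the same specific discharge q through every layer.
Σ(b_i/K_i) = 8.22/416 + 7.95/64.6 = 0.1428 d.
q = Δh / Σ(b_i/K_i) = 8.49 / 0.1428 = 59.44 m/day.
In each layer the seepage velocity is v_i = q/n_i, so the layer transit time is t_i = b_i·n_i / q:
  layer 1 (clean gravel): t_1 = 8.22 × 0.20 / 59.44 = 0.02766 d
  layer 2 (coarse sand): t_2 = 7.95 × 0.24 / 59.44 = 0.03210 d
Total t = Σ t_i = 0.05975 days.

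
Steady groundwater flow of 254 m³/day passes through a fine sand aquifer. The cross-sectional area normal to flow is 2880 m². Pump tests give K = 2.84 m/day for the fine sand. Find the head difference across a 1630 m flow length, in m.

50.6

From Q = K·A·i, i = Q / (K·A) = 254 / (2.840 × 2880) = 0.03105.
Head loss Δh = i · L = 0.03105 × 1630 = 50.62 m.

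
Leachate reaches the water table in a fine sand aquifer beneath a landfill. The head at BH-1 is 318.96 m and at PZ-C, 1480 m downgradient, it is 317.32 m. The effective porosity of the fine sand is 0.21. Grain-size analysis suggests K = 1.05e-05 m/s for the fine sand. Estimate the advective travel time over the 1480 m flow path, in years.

846

Convert K: 1.05e-05 m/s × 86400 = 0.9072 m/day.
Hydraulic gradient i = (318.96 − 317.32) / 1480 = 1.64 / 1480 = 0.001108.
Darcy flux q = K · i = 0.9072 × 0.001108 = 0.001005 m/day.
Seepage velocity v = q / n_e = 0.001005 / 0.21 = 0.004787 m/day.
Travel time t = L / v = 1480 / 0.004787 = 3.092e+05 days = 846.5 years.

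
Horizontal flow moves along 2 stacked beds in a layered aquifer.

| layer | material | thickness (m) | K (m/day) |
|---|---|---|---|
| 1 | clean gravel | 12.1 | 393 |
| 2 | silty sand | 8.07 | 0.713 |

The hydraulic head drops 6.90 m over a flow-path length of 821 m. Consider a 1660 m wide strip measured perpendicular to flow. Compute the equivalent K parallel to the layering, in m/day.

236

Flow is parallel to layering, so each bed carries its own Darcy discharge and the transmissivities add.
Σ(K_i·b_i) = 393×12.1 + 0.713×8.07 = 4761 m²/day.
Total thickness b = 20.17 m, so K_eq = Σ(K_i·b_i)/b = 236.0 m/day.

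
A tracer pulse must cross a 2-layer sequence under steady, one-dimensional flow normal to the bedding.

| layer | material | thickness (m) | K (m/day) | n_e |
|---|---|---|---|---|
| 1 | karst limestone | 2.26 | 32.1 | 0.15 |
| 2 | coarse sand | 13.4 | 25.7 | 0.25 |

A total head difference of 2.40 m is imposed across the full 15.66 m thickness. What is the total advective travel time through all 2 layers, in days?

0.910

With flow normal to the layers, continuity requires the same specific discharge q through every layer.
Σ(b_i/K_i) = 2.26/32.1 + 13.4/25.7 = 0.5918 d.
q = Δh / Σ(b_i/K_i) = 2.40 / 0.5918 = 4.055 m/day.
In each layer the seepage velocity is v_i = q/n_i, so the layer transit time is t_i = b_i·n_i / q:
  layer 1 (karst limestone): t_1 = 2.26 × 0.15 / 4.055 = 0.08359 d
  layer 2 (coarse sand): t_2 = 13.4 × 0.25 / 4.055 = 0.8261 d
Total t = Σ t_i = 0.9097 days.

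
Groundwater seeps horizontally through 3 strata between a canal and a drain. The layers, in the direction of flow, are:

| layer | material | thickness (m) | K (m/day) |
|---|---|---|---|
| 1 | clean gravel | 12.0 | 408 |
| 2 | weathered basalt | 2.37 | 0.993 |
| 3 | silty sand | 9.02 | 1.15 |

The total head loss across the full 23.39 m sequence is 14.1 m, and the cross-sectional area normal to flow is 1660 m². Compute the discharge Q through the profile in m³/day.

Flow is perpendicular to layering, so the layers act in series and the equivalent K is the thickness-weighted harmonic mean.
Total thickness L = 12.0 + 2.37 + 9.02 = 23.39 m.
Σ(b_i/K_i) = 12.0/408 + 2.37/0.993 + 9.02/1.15 = 10.26 d.
K_eq = L / Σ(b_i/K_i) = 23.39 / 10.26 = 2.280 m/day.
Q = K_eq · A · (Δh/L) = 2.280 × 1660 × (14.1/23.39) = 2281 m³/day.

2280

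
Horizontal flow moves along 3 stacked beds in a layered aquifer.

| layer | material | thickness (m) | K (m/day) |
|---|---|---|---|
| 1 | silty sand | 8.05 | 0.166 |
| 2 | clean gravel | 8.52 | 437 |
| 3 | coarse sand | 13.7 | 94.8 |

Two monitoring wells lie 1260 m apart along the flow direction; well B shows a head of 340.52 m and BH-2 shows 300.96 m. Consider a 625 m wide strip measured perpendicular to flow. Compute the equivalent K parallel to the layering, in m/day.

Flow is parallel to layering, so each bed carries its own Darcy discharge and the transmissivities add.
Σ(K_i·b_i) = 0.166×8.05 + 437×8.52 + 94.8×13.7 = 5023 m²/day.
Total thickness b = 30.27 m, so K_eq = Σ(K_i·b_i)/b = 166.0 m/day.

166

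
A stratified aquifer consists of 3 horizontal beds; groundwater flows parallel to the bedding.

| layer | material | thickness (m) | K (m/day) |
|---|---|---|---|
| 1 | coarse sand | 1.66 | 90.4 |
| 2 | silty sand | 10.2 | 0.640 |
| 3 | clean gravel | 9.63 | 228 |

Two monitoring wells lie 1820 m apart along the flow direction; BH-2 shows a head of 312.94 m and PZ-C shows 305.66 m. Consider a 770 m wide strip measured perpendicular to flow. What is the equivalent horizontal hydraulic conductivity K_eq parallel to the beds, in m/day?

Flow is parallel to layering, so each bed carries its own Darcy discharge and the transmissivities add.
Σ(K_i·b_i) = 90.4×1.66 + 0.640×10.2 + 228×9.63 = 2352 m²/day.
Total thickness b = 21.49 m, so K_eq = Σ(K_i·b_i)/b = 109.5 m/day.

109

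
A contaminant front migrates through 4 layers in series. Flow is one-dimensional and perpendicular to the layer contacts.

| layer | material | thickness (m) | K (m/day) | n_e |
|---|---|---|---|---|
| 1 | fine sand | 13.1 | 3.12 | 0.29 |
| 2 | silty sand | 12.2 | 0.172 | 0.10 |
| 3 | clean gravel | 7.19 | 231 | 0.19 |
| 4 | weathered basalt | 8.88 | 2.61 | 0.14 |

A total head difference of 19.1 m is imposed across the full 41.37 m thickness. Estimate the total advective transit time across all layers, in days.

31.4

With flow normal to the layers, continuity requires the same specific discharge q through every layer.
Σ(b_i/K_i) = 13.1/3.12 + 12.2/0.172 + 7.19/231 + 8.88/2.61 = 78.56 d.
q = Δh / Σ(b_i/K_i) = 19.1 / 78.56 = 0.2431 m/day.
In each layer the seepage velocity is v_i = q/n_i, so the layer transit time is t_i = b_i·n_i / q:
  layer 1 (fine sand): t_1 = 13.1 × 0.29 / 0.2431 = 15.63 d
  layer 2 (silty sand): t_2 = 12.2 × 0.10 / 0.2431 = 5.018 d
  layer 3 (clean gravel): t_3 = 7.19 × 0.19 / 0.2431 = 5.619 d
  layer 4 (weathered basalt): t_4 = 8.88 × 0.14 / 0.2431 = 5.114 d
Total t = Σ t_i = 31.38 days.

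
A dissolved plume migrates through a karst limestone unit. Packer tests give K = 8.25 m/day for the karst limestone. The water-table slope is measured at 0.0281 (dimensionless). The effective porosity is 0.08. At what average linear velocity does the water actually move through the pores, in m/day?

Hydraulic gradient i = 0.0281.
Darcy flux q = K · i = 8.250 × 0.02810 = 0.2318 m/day.
Seepage velocity v = q / n_e = 0.2318 / 0.08 = 2.898 m/day.

2.90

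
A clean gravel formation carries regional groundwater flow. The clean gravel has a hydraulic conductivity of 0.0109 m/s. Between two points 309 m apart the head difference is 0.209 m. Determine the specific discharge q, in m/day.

0.637

Convert K: 0.0109 m/s × 86400 = 941.8 m/day.
Hydraulic gradient i = Δh / L = 0.209 / 309 = 0.0006764.
Specific discharge q = K · i = 941.8 × 0.0006764 = 0.6370 m/day.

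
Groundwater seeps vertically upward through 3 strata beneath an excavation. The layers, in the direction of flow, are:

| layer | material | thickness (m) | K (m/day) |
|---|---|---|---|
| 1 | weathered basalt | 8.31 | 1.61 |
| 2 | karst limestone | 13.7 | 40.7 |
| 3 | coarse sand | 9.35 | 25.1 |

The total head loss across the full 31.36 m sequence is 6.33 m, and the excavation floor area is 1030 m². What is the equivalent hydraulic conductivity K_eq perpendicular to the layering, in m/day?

5.34

Flow is perpendicular to layering, so the layers act in series and the equivalent K is the thickness-weighted harmonic mean.
Total thickness L = 8.31 + 13.7 + 9.35 = 31.36 m.
Σ(b_i/K_i) = 8.31/1.61 + 13.7/40.7 + 9.35/25.1 = 5.871 d.
K_eq = L / Σ(b_i/K_i) = 31.36 / 5.871 = 5.342 m/day.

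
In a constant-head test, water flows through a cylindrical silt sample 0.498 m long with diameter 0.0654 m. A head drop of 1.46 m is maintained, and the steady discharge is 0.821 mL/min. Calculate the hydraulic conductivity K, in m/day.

Cross-sectional area A = π·(d/2)² = π × (0.0654/2)² = 0.003359 m².
Convert discharge: 0.821 mL/min = 1.368e-08 m³/s.
Darcy's law rearranged: K = Q·L / (A·Δh) = 1.368e-08 × 0.498 / (0.003359 × 1.46) = 1.389e-06 m/s = 0.1200 m/day.

0.120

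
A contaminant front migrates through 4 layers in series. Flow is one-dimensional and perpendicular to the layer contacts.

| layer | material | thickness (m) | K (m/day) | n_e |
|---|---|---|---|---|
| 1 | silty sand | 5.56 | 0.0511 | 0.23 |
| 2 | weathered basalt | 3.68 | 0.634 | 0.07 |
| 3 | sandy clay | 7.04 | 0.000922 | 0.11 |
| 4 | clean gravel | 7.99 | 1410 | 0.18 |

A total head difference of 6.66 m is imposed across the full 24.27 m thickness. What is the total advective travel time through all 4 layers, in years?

With flow normal to the layers, continuity requires the same specific discharge q through every layer.
Σ(b_i/K_i) = 5.56/0.0511 + 3.68/0.634 + 7.04/0.000922 + 7.99/1410 = 7750 d.
q = Δh / Σ(b_i/K_i) = 6.66 / 7750 = 0.0008593 m/day.
In each layer the seepage velocity is v_i = q/n_i, so the layer transit time is t_i = b_i·n_i / q:
  layer 1 (silty sand): t_1 = 5.56 × 0.23 / 0.0008593 = 1488 d
  layer 2 (weathered basalt): t_2 = 3.68 × 0.07 / 0.0008593 = 299.8 d
  layer 3 (sandy clay): t_3 = 7.04 × 0.11 / 0.0008593 = 901.2 d
  layer 4 (clean gravel): t_4 = 7.99 × 0.18 / 0.0008593 = 1674 d
Total t = Σ t_i = 4363 days = 11.94 years.

11.9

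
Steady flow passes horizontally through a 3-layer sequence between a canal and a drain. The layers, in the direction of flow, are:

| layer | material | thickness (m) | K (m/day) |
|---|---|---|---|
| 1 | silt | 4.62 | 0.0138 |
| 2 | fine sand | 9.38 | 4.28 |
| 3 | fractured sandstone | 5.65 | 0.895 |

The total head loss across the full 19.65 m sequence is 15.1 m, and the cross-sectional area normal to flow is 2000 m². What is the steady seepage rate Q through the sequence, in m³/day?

88.0

Flow is perpendicular to layering, so the layers act in series and the equivalent K is the thickness-weighted harmonic mean.
Total thickness L = 4.62 + 9.38 + 5.65 = 19.65 m.
Σ(b_i/K_i) = 4.62/0.0138 + 9.38/4.28 + 5.65/0.895 = 343.3 d.
K_eq = L / Σ(b_i/K_i) = 19.65 / 343.3 = 0.05724 m/day.
Q = K_eq · A · (Δh/L) = 0.05724 × 2000 × (15.1/19.65) = 87.97 m³/day.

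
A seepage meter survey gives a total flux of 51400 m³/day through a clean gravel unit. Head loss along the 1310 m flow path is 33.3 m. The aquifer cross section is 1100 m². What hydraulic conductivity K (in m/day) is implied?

1840

Hydraulic gradient i = Δh / L = 33.3 / 1310 = 0.02542.
From Q = K·A·i, K = Q / (A·i) = 51400 / (1100 × 0.02542) = 1838 m/day.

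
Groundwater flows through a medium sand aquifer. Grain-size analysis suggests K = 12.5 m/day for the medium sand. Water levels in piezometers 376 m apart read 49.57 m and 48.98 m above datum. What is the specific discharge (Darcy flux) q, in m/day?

Hydraulic gradient i = (49.57 − 48.98) / 376 = 0.59 / 376 = 0.001569.
Specific discharge q = K · i = 12.50 × 0.001569 = 0.01961 m/day.

0.0196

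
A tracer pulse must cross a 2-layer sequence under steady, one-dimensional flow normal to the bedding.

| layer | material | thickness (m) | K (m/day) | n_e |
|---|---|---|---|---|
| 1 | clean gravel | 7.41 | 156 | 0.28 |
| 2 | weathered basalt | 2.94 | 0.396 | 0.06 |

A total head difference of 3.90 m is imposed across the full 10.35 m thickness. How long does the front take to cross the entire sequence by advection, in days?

With flow normal to the layers, continuity requires the same specific discharge q through every layer.
Σ(b_i/K_i) = 7.41/156 + 2.94/0.396 = 7.472 d.
q = Δh / Σ(b_i/K_i) = 3.90 / 7.472 = 0.5220 m/day.
In each layer the seepage velocity is v_i = q/n_i, so the layer transit time is t_i = b_i·n_i / q:
  layer 1 (clean gravel): t_1 = 7.41 × 0.28 / 0.5220 = 3.975 d
  layer 2 (weathered basalt): t_2 = 2.94 × 0.06 / 0.5220 = 0.3380 d
Total t = Σ t_i = 4.313 days.

4.31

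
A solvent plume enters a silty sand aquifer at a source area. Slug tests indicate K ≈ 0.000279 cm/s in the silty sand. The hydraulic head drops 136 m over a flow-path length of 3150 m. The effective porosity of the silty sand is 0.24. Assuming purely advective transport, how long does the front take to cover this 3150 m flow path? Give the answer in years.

Convert K: 0.000279 cm/s × 864 = 0.2411 m/day.
Hydraulic gradient i = Δh / L = 136 / 3150 = 0.04317.
Darcy flux q = K · i = 0.2411 × 0.04317 = 0.01041 m/day.
Seepage velocity v = q / n_e = 0.01041 / 0.24 = 0.04336 m/day.
Travel time t = L / v = 3150 / 0.04336 = 72640 days = 198.9 years.

199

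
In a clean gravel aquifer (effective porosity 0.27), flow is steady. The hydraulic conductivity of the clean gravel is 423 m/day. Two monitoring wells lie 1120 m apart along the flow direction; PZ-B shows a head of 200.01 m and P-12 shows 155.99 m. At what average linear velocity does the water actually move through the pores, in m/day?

61.6

Hydraulic gradient i = (200.01 − 155.99) / 1120 = 44.02 / 1120 = 0.03930.
Darcy flux q = K · i = 423.0 × 0.03930 = 16.63 m/day.
Seepage velocity v = q / n_e = 16.63 / 0.27 = 61.58 m/day.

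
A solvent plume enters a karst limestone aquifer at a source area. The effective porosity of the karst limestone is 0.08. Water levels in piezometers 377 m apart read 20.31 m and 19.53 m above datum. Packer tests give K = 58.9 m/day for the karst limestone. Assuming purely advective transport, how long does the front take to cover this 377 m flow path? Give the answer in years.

0.678

Hydraulic gradient i = (20.31 − 19.53) / 377 = 0.78 / 377 = 0.002069.
Darcy flux q = K · i = 58.90 × 0.002069 = 0.1219 m/day.
Seepage velocity v = q / n_e = 0.1219 / 0.08 = 1.523 m/day.
Travel time t = L / v = 377 / 1.523 = 247.5 days = 0.6776 years.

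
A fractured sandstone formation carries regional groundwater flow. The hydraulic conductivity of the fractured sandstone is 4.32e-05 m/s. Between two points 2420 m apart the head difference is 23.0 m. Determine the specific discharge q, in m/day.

Convert K: 4.32e-05 m/s × 86400 = 3.732 m/day.
Hydraulic gradient i = Δh / L = 23.0 / 2420 = 0.009504.
Specific discharge q = K · i = 3.732 × 0.009504 = 0.03547 m/day.

0.0355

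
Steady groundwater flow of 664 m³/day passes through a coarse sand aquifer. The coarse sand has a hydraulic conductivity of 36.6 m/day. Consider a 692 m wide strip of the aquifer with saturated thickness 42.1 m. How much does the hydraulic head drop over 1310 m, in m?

0.816

Cross-sectional area A = 692 × 42.1 = 29133 m².
From Q = K·A·i, i = Q / (K·A) = 664 / (36.60 × 29133) = 0.0006227.
Head loss Δh = i · L = 0.0006227 × 1310 = 0.8158 m.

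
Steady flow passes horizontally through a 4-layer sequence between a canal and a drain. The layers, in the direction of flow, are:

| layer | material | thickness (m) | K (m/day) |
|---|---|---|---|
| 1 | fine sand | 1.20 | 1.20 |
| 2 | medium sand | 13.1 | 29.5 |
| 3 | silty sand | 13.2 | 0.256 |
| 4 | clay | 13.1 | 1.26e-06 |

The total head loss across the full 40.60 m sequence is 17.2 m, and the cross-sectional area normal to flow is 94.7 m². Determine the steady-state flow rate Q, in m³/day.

Flow is perpendicular to layering, so the layers act in series and the equivalent K is the thickness-weighted harmonic mean.
Total thickness L = 1.20 + 13.1 + 13.2 + 13.1 = 40.60 m.
Σ(b_i/K_i) = 1.20/1.20 + 13.1/29.5 + 13.2/0.256 + 13.1/1.26e-06 = 1.040e+07 d.
K_eq = L / Σ(b_i/K_i) = 40.60 / 1.040e+07 = 3.905e-06 m/day.
Q = K_eq · A · (Δh/L) = 3.905e-06 × 94.7 × (17.2/40.60) = 0.0001567 m³/day.

0.000157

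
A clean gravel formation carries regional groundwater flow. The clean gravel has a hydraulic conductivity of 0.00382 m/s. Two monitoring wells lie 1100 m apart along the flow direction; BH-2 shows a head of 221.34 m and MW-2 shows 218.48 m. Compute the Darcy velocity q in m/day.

0.858

Convert K: 0.00382 m/s × 86400 = 330.0 m/day.
Hydraulic gradient i = (221.34 − 218.48) / 1100 = 2.86 / 1100 = 0.002600.
Specific discharge q = K · i = 330.0 × 0.002600 = 0.8581 m/day.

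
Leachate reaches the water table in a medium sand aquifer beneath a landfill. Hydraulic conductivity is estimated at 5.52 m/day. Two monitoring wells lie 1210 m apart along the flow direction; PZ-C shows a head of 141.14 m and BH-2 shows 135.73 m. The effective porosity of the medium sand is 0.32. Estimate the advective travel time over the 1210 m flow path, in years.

43.0

Hydraulic gradient i = (141.14 − 135.73) / 1210 = 5.41 / 1210 = 0.004471.
Darcy flux q = K · i = 5.520 × 0.004471 = 0.02468 m/day.
Seepage velocity v = q / n_e = 0.02468 / 0.32 = 0.07713 m/day.
Travel time t = L / v = 1210 / 0.07713 = 15689 days = 42.95 years.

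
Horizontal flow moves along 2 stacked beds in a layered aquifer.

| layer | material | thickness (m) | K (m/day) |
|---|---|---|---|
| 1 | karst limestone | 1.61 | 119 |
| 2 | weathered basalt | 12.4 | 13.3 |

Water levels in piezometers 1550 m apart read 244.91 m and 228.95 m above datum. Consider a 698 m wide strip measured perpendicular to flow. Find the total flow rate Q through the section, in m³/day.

2560

Flow is parallel to layering, so each bed carries its own Darcy discharge and the transmissivities add.
Σ(K_i·b_i) = 119×1.61 + 13.3×12.4 = 356.5 m²/day.
Hydraulic gradient i = (244.91 − 228.95) / 1550 = 15.96 / 1550 = 0.01030.
Q = Σ(K_i·b_i) · W · i = 356.5 × 698 × 0.01030 = 2562 m³/day.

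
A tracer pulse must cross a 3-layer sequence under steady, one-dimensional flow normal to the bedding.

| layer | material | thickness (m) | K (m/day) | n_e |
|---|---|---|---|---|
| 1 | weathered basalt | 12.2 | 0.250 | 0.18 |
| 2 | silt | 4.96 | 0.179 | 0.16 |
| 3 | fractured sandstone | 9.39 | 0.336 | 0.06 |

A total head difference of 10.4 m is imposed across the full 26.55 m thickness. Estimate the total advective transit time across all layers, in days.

35.7

With flow normal to the layers, continuity requires the same specific discharge q through every layer.
Σ(b_i/K_i) = 12.2/0.250 + 4.96/0.179 + 9.39/0.336 = 104.5 d.
q = Δh / Σ(b_i/K_i) = 10.4 / 104.5 = 0.09956 m/day.
In each layer the seepage velocity is v_i = q/n_i, so the layer transit time is t_i = b_i·n_i / q:
  layer 1 (weathered basalt): t_1 = 12.2 × 0.18 / 0.09956 = 22.06 d
  layer 2 (silt): t_2 = 4.96 × 0.16 / 0.09956 = 7.971 d
  layer 3 (fractured sandstone): t_3 = 9.39 × 0.06 / 0.09956 = 5.659 d
Total t = Σ t_i = 35.69 days.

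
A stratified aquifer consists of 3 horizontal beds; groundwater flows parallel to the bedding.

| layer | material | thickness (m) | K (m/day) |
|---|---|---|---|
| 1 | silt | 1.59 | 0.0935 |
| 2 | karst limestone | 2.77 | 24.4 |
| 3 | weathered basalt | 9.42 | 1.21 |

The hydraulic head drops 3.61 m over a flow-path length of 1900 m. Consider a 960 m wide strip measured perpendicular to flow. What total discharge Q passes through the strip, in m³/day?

Flow is parallel to layering, so each bed carries its own Darcy discharge and the transmissivities add.
Σ(K_i·b_i) = 0.0935×1.59 + 24.4×2.77 + 1.21×9.42 = 79.13 m²/day.
Hydraulic gradient i = Δh / L = 3.61 / 1900 = 0.001900.
Q = Σ(K_i·b_i) · W · i = 79.13 × 960 × 0.001900 = 144.3 m³/day.

144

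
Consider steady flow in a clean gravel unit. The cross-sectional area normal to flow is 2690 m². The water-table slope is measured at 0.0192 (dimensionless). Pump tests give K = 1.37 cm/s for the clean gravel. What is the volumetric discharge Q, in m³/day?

61100

Convert K: 1.37 cm/s × 864 = 1184 m/day.
Hydraulic gradient i = 0.0192.
Darcy's law: Q = K · A · i = 1184 × 2690 × 0.01920 = 61135 m³/day.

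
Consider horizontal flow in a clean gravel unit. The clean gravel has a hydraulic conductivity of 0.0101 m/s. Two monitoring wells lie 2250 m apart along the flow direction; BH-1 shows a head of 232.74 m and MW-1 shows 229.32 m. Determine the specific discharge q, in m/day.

1.33

Convert K: 0.0101 m/s × 86400 = 872.6 m/day.
Hydraulic gradient i = (232.74 − 229.32) / 2250 = 3.42 / 2250 = 0.001520.
Specific discharge q = K · i = 872.6 × 0.001520 = 1.326 m/day.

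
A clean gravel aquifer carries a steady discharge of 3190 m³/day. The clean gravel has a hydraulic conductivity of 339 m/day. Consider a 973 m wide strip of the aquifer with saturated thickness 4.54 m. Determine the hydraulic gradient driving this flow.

Cross-sectional area A = 973 × 4.54 = 4417 m².
From Q = K·A·i, i = Q / (K·A) = 3190 / (339.0 × 4417) = 0.002130.

0.00213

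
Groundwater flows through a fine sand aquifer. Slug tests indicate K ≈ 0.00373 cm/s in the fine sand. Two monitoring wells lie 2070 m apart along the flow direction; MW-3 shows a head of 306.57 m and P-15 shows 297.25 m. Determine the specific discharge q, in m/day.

0.0145

Convert K: 0.00373 cm/s × 864 = 3.223 m/day.
Hydraulic gradient i = (306.57 − 297.25) / 2070 = 9.32 / 2070 = 0.004502.
Specific discharge q = K · i = 3.223 × 0.004502 = 0.01451 m/day.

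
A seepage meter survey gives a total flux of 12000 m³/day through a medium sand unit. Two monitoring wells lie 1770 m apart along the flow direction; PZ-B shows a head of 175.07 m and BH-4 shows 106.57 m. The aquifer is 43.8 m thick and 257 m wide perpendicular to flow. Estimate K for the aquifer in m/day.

Cross-sectional area A = 257 × 43.8 = 11257 m².
Hydraulic gradient i = (175.07 − 106.57) / 1770 = 68.5 / 1770 = 0.03870.
From Q = K·A·i, K = Q / (A·i) = 12000 / (11257 × 0.03870) = 27.55 m/day.

27.5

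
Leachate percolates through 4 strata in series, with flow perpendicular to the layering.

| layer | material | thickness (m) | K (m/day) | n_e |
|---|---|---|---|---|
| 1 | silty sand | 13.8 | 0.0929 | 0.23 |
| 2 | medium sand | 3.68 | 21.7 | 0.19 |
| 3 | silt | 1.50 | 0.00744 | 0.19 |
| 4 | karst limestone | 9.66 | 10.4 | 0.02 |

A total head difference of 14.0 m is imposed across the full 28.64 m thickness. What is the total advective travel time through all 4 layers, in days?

109

With flow normal to the layers, continuity requires the same specific discharge q through every layer.
Σ(b_i/K_i) = 13.8/0.0929 + 3.68/21.7 + 1.50/0.00744 + 9.66/10.4 = 351.3 d.
q = Δh / Σ(b_i/K_i) = 14.0 / 351.3 = 0.03986 m/day.
In each layer the seepage velocity is v_i = q/n_i, so the layer transit time is t_i = b_i·n_i / q:
  layer 1 (silty sand): t_1 = 13.8 × 0.23 / 0.03986 = 79.64 d
  layer 2 (medium sand): t_2 = 3.68 × 0.19 / 0.03986 = 17.54 d
  layer 3 (silt): t_3 = 1.50 × 0.19 / 0.03986 = 7.151 d
  layer 4 (karst limestone): t_4 = 9.66 × 0.02 / 0.03986 = 4.847 d
Total t = Σ t_i = 109.2 days.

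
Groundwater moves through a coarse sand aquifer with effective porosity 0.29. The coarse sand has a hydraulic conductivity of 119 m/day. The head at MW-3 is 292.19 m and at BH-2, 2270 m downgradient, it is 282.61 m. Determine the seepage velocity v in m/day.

Hydraulic gradient i = (292.19 − 282.61) / 2270 = 9.58 / 2270 = 0.004220.
Darcy flux q = K · i = 119.0 × 0.004220 = 0.5022 m/day.
Seepage velocity v = q / n_e = 0.5022 / 0.29 = 1.732 m/day.

1.73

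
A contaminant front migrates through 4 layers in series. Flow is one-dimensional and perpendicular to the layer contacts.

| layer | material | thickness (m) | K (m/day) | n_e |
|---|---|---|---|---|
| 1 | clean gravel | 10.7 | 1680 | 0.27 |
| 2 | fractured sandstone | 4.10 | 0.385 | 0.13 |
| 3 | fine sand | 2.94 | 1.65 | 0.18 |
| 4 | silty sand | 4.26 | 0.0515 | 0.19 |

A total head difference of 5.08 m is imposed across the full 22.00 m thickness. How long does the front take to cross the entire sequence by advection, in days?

89.2

With flow normal to the layers, continuity requires the same specific discharge q through every layer.
Σ(b_i/K_i) = 10.7/1680 + 4.10/0.385 + 2.94/1.65 + 4.26/0.0515 = 95.16 d.
q = Δh / Σ(b_i/K_i) = 5.08 / 95.16 = 0.05339 m/day.
In each layer the seepage velocity is v_i = q/n_i, so the layer transit time is t_i = b_i·n_i / q:
  layer 1 (clean gravel): t_1 = 10.7 × 0.27 / 0.05339 = 54.12 d
  layer 2 (fractured sandstone): t_2 = 4.10 × 0.13 / 0.05339 = 9.984 d
  layer 3 (fine sand): t_3 = 2.94 × 0.18 / 0.05339 = 9.913 d
  layer 4 (silty sand): t_4 = 4.26 × 0.19 / 0.05339 = 15.16 d
Total t = Σ t_i = 89.17 days.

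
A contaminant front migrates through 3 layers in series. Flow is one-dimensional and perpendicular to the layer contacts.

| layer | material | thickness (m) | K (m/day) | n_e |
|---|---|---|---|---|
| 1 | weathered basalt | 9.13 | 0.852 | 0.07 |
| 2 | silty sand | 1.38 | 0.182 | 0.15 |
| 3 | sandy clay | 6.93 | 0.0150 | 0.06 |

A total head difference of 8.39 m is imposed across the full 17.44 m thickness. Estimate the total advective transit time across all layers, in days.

72.2

With flow normal to the layers, continuity requires the same specific discharge q through every layer.
Σ(b_i/K_i) = 9.13/0.852 + 1.38/0.182 + 6.93/0.0150 = 480.3 d.
q = Δh / Σ(b_i/K_i) = 8.39 / 480.3 = 0.01747 m/day.
In each layer the seepage velocity is v_i = q/n_i, so the layer transit time is t_i = b_i·n_i / q:
  layer 1 (weathered basalt): t_1 = 9.13 × 0.07 / 0.01747 = 36.59 d
  layer 2 (silty sand): t_2 = 1.38 × 0.15 / 0.01747 = 11.85 d
  layer 3 (sandy clay): t_3 = 6.93 × 0.06 / 0.01747 = 23.80 d
Total t = Σ t_i = 72.24 days.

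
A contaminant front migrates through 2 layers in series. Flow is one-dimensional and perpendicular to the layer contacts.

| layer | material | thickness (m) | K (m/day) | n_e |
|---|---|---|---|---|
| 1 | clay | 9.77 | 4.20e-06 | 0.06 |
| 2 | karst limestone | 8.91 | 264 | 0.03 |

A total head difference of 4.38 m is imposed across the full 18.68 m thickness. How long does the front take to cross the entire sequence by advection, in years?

With flow normal to the layers, continuity requires the same specific discharge q through every layer.
Σ(b_i/K_i) = 9.77/4.20e-06 + 8.91/264 = 2.326e+06 d.
q = Δh / Σ(b_i/K_i) = 4.38 / 2.326e+06 = 1.883e-06 m/day.
In each layer the seepage velocity is v_i = q/n_i, so the layer transit time is t_i = b_i·n_i / q:
  layer 1 (clay): t_1 = 9.77 × 0.06 / 1.883e-06 = 3.113e+05 d
  layer 2 (karst limestone): t_2 = 8.91 × 0.03 / 1.883e-06 = 1.420e+05 d
Total t = Σ t_i = 4.533e+05 days = 1241 years.

1240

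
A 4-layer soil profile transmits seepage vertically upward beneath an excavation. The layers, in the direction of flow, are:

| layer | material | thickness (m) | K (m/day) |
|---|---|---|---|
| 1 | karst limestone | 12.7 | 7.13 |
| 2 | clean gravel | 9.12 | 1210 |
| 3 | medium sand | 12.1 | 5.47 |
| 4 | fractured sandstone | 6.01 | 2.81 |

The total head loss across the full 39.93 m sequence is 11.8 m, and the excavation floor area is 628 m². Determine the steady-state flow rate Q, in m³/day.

1210

Flow is perpendicular to layering, so the layers act in series and the equivalent K is the thickness-weighted harmonic mean.
Total thickness L = 12.7 + 9.12 + 12.1 + 6.01 = 39.93 m.
Σ(b_i/K_i) = 12.7/7.13 + 9.12/1210 + 12.1/5.47 + 6.01/2.81 = 6.140 d.
K_eq = L / Σ(b_i/K_i) = 39.93 / 6.140 = 6.504 m/day.
Q = K_eq · A · (Δh/L) = 6.504 × 628 × (11.8/39.93) = 1207 m³/day.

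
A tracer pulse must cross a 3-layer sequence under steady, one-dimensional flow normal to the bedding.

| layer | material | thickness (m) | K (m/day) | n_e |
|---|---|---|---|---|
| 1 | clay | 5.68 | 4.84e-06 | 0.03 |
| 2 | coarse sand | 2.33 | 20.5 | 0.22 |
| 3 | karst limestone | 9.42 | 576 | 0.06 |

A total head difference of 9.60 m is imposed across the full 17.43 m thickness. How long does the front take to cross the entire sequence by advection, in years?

With flow normal to the layers, continuity requires the same specific discharge q through every layer.
Σ(b_i/K_i) = 5.68/4.84e-06 + 2.33/20.5 + 9.42/576 = 1.174e+06 d.
q = Δh / Σ(b_i/K_i) = 9.60 / 1.174e+06 = 8.180e-06 m/day.
In each layer the seepage velocity is v_i = q/n_i, so the layer transit time is t_i = b_i·n_i / q:
  layer 1 (clay): t_1 = 5.68 × 0.03 / 8.180e-06 = 20831 d
  layer 2 (coarse sand): t_2 = 2.33 × 0.22 / 8.180e-06 = 62663 d
  layer 3 (karst limestone): t_3 = 9.42 × 0.06 / 8.180e-06 = 69093 d
Total t = Σ t_i = 1.526e+05 days = 417.8 years.

418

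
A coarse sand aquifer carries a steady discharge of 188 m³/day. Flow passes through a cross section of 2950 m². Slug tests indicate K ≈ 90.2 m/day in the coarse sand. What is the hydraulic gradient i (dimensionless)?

From Q = K·A·i, i = Q / (K·A) = 188 / (90.20 × 2950) = 0.0007065.

0.000707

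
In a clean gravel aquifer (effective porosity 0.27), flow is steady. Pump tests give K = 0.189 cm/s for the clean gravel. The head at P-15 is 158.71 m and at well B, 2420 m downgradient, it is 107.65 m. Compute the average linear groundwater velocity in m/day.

12.8

Convert K: 0.189 cm/s × 864 = 163.3 m/day.
Hydraulic gradient i = (158.71 − 107.65) / 2420 = 51.06 / 2420 = 0.02110.
Darcy flux q = K · i = 163.3 × 0.02110 = 3.445 m/day.
Seepage velocity v = q / n_e = 3.445 / 0.27 = 12.76 m/day.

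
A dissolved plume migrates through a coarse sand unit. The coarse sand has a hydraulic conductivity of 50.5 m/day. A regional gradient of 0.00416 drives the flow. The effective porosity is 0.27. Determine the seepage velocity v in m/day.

0.778

Hydraulic gradient i = 0.00416.
Darcy flux q = K · i = 50.50 × 0.004160 = 0.2101 m/day.
Seepage velocity v = q / n_e = 0.2101 / 0.27 = 0.7781 m/day.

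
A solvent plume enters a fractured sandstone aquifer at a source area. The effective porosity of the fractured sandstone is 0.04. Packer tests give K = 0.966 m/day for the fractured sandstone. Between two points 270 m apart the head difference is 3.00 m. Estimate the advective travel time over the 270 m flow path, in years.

2.75

Hydraulic gradient i = Δh / L = 3.00 / 270 = 0.01111.
Darcy flux q = K · i = 0.9660 × 0.01111 = 0.01073 m/day.
Seepage velocity v = q / n_e = 0.01073 / 0.04 = 0.2683 m/day.
Travel time t = L / v = 270 / 0.2683 = 1006 days = 2.755 years.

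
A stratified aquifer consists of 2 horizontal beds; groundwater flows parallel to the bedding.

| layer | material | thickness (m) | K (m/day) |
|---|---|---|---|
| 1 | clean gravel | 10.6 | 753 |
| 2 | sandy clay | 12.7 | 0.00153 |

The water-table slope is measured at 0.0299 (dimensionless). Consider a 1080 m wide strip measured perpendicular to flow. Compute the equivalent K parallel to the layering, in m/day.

343

Flow is parallel to layering, so each bed carries its own Darcy discharge and the transmissivities add.
Σ(K_i·b_i) = 753×10.6 + 0.00153×12.7 = 7982 m²/day.
Total thickness b = 23.30 m, so K_eq = Σ(K_i·b_i)/b = 342.6 m/day.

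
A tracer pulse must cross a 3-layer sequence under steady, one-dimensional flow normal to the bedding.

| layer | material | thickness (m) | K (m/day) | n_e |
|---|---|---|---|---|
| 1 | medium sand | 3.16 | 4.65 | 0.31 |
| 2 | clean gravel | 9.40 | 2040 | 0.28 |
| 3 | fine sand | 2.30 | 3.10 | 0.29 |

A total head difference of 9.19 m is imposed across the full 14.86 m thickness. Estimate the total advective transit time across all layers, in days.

With flow normal to the layers, continuity requires the same specific discharge q through every layer.
Σ(b_i/K_i) = 3.16/4.65 + 9.40/2040 + 2.30/3.10 = 1.426 d.
q = Δh / Σ(b_i/K_i) = 9.19 / 1.426 = 6.444 m/day.
In each layer the seepage velocity is v_i = q/n_i, so the layer transit time is t_i = b_i·n_i / q:
  layer 1 (medium sand): t_1 = 3.16 × 0.31 / 6.444 = 0.1520 d
  layer 2 (clean gravel): t_2 = 9.40 × 0.28 / 6.444 = 0.4084 d
  layer 3 (fine sand): t_3 = 2.30 × 0.29 / 6.444 = 0.1035 d
Total t = Σ t_i = 0.6640 days.

0.664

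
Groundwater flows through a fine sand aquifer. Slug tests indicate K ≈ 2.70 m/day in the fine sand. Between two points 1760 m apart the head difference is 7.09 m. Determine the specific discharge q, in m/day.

0.0109

Hydraulic gradient i = Δh / L = 7.09 / 1760 = 0.004028.
Specific discharge q = K · i = 2.700 × 0.004028 = 0.01088 m/day.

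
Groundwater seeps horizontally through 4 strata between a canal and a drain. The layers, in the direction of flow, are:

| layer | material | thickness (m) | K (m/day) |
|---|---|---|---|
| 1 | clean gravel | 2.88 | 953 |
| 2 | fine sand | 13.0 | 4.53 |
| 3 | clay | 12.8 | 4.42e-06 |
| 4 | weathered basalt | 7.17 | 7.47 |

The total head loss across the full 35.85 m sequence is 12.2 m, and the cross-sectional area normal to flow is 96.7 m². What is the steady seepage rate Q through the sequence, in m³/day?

Flow is perpendicular to layering, so the layers act in series and the equivalent K is the thickness-weighted harmonic mean.
Total thickness L = 2.88 + 13.0 + 12.8 + 7.17 = 35.85 m.
Σ(b_i/K_i) = 2.88/953 + 13.0/4.53 + 12.8/4.42e-06 + 7.17/7.47 = 2.896e+06 d.
K_eq = L / Σ(b_i/K_i) = 35.85 / 2.896e+06 = 1.238e-05 m/day.
Q = K_eq · A · (Δh/L) = 1.238e-05 × 96.7 × (12.2/35.85) = 0.0004074 m³/day.

0.000407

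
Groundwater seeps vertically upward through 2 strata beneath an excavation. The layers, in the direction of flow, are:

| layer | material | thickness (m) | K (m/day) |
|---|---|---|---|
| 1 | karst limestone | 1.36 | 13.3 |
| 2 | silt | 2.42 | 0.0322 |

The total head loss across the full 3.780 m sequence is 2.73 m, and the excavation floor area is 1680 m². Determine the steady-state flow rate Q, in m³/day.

60.9

Flow is perpendicular to layering, so the layers act in series and the equivalent K is the thickness-weighted harmonic mean.
Total thickness L = 1.36 + 2.42 = 3.780 m.
Σ(b_i/K_i) = 1.36/13.3 + 2.42/0.0322 = 75.26 d.
K_eq = L / Σ(b_i/K_i) = 3.780 / 75.26 = 0.05023 m/day.
Q = K_eq · A · (Δh/L) = 0.05023 × 1680 × (2.73/3.780) = 60.94 m³/day.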